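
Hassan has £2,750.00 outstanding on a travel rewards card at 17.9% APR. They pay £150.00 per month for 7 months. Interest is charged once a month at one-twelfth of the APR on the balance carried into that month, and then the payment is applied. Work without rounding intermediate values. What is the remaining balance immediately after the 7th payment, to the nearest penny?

£1,952.15

Monthly rate r = 17.9%/12 = 1.49167% = 0.0149167.
Each month: B ← B·(1+r) − £150.00.
Month 1: interest £41.02; balance after payment £2,641.02.
Month 2: interest £39.40; balance after payment £2,530.42.
Month 3: interest £37.75; balance after payment £2,418.16.
Month 4: interest £36.07; balance after payment £2,304.23.
Month 5: interest £34.37; balance after payment £2,188.60.
Month 6: interest £32.65; balance after payment £2,071.25.
Month 7: interest £30.90; balance after payment £1,952.15.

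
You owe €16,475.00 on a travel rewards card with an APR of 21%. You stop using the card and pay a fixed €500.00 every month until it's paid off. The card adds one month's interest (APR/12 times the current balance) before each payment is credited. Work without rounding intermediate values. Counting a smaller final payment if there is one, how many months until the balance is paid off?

50 payments

Monthly rate r = 21%/12 = 1.75% = 0.0175.
Recurrence: B ← B·(1+r) − €500.00.
Month 1: interest €288.31; balance after payment €16,263.31.
Month 2: interest €284.61; balance after payment €16,047.92.
Closed form: n = −ln(1 − rB₀/P)/ln(1+r) = −ln(0.42337)/ln(1.0175) ≈ 49.543, so the balance reaches zero during payment 50.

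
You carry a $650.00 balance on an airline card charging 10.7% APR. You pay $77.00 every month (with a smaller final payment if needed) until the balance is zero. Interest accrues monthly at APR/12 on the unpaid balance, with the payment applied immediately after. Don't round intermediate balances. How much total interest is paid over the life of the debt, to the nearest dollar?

Monthly rate r = 10.7%/12 = 0.891667% = 0.00891667.
Payoff takes n = ⌈−ln(1 − rB₀/P)/ln(1+r)⌉ = ⌈8.815⌉ = 9 payments; the last is $62.82.
Total paid = 8·$77.00 + $62.82 = $678.82.
Total interest = total paid − principal = $678.82 − $650.00 = $28.82.

$29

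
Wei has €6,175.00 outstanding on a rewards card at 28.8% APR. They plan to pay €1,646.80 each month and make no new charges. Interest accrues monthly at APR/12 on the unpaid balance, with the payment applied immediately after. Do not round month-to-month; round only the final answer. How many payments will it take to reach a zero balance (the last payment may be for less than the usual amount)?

4 months

Monthly rate r = 28.8%/12 = 2.4% = 0.024.
Recurrence: B ← B·(1+r) − €1,646.80.
Month 1: interest €148.20; balance after payment €4,676.40.
Month 2: interest €112.23; balance after payment €3,141.83.
Month 3: interest €75.40; balance after payment €1,570.44.
Month 4: interest €37.69; balance after payment €0.00.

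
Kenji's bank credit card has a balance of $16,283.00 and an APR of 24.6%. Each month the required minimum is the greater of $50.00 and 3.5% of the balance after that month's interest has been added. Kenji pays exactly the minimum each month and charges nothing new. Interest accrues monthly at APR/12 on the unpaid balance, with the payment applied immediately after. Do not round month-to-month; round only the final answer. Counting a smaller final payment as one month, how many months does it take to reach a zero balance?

Monthly rate r = 24.6%/12 = 2.05% = 0.0205.
While 3.5% of the post-interest balance exceeds $50.00, each month B ← (B·(1+r))·(1 − 0.035), i.e. B shrinks by the factor (1+r)·0.965 = 0.98478.
This holds for months 1–161. Entering month 162 the balance is $1,378.88; 3.5% of the post-interest balance is now below $50.00, so the flat $50.00 minimum applies from here.
From month 162 a fixed $50.00 at rate r clears $1,378.88 in 42 more payments. Total: 161 + 42 = 203 months.

203 months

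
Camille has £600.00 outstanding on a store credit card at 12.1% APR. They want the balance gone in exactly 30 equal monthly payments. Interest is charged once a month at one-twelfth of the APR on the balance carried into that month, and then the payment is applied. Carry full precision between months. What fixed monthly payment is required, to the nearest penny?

£23.28

Monthly rate r = 12.1%/12 = 1.00833% = 0.0100833.
Level-payment amortization: P = B₀·r / (1 − (1+r)^(−n)) = 600.00·0.0100833 / (1 − 1.01008^(−30)).
Denominator 1 − (1+r)^(−30) = 0.259911179.
P = 6.05 / 0.259911179 ≈ 23.28.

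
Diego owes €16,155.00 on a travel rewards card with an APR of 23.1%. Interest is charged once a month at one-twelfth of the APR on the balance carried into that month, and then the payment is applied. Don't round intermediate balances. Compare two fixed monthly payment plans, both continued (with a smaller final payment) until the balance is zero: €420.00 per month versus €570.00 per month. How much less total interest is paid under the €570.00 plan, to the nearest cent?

Monthly rate r = 23.1%/12 = 1.925% = 0.01925.
At €420.00/mo: n = ⌈−ln(1 − rB₀/P)/ln(1+r)⌉ = 71 payments (last €310.55); total interest = total paid − €16,155.00 = €13,555.55.
At €570.00/mo: 42 payments (last €210.40); total interest €7,425.40.
Interest saved = €13,555.55 − €7,425.40 = €6,130.15.

€6,130.15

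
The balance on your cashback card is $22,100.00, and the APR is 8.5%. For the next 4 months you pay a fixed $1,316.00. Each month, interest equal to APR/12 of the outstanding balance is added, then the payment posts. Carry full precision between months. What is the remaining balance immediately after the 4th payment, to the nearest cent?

Monthly rate r = 8.5%/12 = 0.708333% = 0.00708333.
Each month: B ← B·(1+r) − $1,316.00.
Month 1: interest $156.54; balance after payment $20,940.54.
Month 2: interest $148.33; balance after payment $19,772.87.
Month 3: interest $140.06; balance after payment $18,596.93.
Month 4: interest $131.73; balance after payment $17,412.66.

$17,412.66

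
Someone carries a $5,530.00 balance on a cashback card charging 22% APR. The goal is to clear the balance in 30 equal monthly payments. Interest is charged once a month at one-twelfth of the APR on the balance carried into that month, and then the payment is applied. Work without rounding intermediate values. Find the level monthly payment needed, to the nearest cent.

$241.29

Monthly rate r = 22%/12 = 1.83333% = 0.0183333.
Level-payment amortization: P = B₀·r / (1 − (1+r)^(−n)) = 5530.00·0.0183333 / (1 − 1.01833^(−30)).
Denominator 1 − (1+r)^(−30) = 0.420169302.
P = 101.383 / 0.420169302 ≈ 241.29.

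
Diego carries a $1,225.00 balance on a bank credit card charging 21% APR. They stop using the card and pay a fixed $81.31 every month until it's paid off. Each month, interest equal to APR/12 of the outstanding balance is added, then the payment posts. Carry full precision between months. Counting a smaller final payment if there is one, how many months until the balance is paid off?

18 months

Monthly rate r = 21%/12 = 1.75% = 0.0175.
Recurrence: B ← B·(1+r) − $81.31.
Month 1: interest $21.44; balance after payment $1,165.13.
Month 2: interest $20.39; balance after payment $1,104.21.
Closed form: n = −ln(1 − rB₀/P)/ln(1+r) = −ln(0.73635)/ln(1.0175) ≈ 17.641, so the balance reaches zero during payment 18.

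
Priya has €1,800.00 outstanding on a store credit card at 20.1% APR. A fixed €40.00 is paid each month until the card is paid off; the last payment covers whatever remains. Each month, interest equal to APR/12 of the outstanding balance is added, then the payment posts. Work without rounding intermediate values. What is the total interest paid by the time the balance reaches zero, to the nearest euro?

Monthly rate r = 20.1%/12 = 1.675% = 0.01675.
Payoff takes n = ⌈−ln(1 − rB₀/P)/ln(1+r)⌉ = ⌈84.365⌉ = 85 payments; the last is €14.67.
Total paid = 84·€40.00 + €14.67 = €3,374.67.
Total interest = total paid − principal = €3,374.67 − €1,800.00 = €1,574.67.

€1,575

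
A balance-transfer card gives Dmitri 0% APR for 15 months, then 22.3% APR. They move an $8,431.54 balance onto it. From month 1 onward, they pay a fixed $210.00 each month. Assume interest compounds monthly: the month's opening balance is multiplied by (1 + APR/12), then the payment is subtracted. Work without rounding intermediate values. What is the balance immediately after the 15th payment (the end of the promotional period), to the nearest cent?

Promo months 1–15 at r₀ = 0%/12 = 0; months 16+ at r₁ = 22.3%/12 = 0.0185833.
After month 15 (no interest yet): B = $8,431.54 − 15·$210.00 = $5,281.54.

$5,281.54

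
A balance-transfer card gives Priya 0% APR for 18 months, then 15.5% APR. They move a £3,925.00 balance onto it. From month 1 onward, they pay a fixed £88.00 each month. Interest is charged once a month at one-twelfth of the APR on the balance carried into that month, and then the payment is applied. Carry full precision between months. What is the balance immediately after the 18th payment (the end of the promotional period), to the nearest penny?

£2,341.00

Promo months 1–18 at r₀ = 0%/12 = 0; months 19+ at r₁ = 15.5%/12 = 0.0129167.
After month 18 (no interest yet): B = £3,925.00 − 18·£88.00 = £2,341.00.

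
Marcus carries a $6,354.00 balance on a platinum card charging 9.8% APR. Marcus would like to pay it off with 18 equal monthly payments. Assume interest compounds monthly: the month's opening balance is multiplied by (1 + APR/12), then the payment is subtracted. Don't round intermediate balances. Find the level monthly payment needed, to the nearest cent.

$381.02

Monthly rate r = 9.8%/12 = 0.816667% = 0.00816667.
Level-payment amortization: P = B₀·r / (1 − (1+r)^(−n)) = 6354.00·0.00816667 / (1 − 1.00817^(−18)).
Denominator 1 − (1+r)^(−18) = 0.136190481.
P = 51.891 / 0.136190481 ≈ 381.02.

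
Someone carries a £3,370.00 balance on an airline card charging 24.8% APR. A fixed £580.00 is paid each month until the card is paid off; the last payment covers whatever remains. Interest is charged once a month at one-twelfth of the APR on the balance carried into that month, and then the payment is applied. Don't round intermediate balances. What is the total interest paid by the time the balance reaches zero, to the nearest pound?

Monthly rate r = 24.8%/12 = 2.06667% = 0.0206667.
Payoff takes n = ⌈−ln(1 − rB₀/P)/ln(1+r)⌉ = ⌈6.254⌉ = 7 payments; the last is £148.24.
Total paid = 6·£580.00 + £148.24 = £3,628.24.
Total interest = total paid − principal = £3,628.24 − £3,370.00 = £258.24.

£258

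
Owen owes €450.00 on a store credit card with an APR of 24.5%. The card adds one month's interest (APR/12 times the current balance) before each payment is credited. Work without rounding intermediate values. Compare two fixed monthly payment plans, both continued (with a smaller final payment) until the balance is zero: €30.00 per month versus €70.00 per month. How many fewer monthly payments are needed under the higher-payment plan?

Monthly rate r = 24.5%/12 = 2.04167% = 0.0204167.
At €30.00/mo: n = ⌈−ln(1 − rB₀/P)/ln(1+r)⌉ = 19 payments (last €2.76); total interest = total paid − €450.00 = €92.76.
At €70.00/mo: 7 payments (last €67.33); total interest €37.33.
Payments saved = 19 − 7 = 12.

12 fewer payments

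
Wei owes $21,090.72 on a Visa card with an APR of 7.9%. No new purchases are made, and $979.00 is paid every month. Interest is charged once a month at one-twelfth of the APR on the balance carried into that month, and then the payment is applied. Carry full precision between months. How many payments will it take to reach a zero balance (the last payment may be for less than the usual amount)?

Monthly rate r = 7.9%/12 = 0.658333% = 0.00658333.
Recurrence: B ← B·(1+r) − $979.00.
Month 1: interest $138.85; balance after payment $20,250.57.
Month 2: interest $133.32; balance after payment $19,404.88.
Closed form: n = −ln(1 − rB₀/P)/ln(1+r) = −ln(0.85817)/ln(1.00658) ≈ 23.309, so the balance reaches zero during payment 24.

24 payments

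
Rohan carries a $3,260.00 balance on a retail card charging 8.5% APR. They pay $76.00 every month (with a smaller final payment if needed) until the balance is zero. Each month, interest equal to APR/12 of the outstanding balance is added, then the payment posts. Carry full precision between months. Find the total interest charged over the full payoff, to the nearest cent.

$639.70

Monthly rate r = 8.5%/12 = 0.708333% = 0.00708333.
Payoff takes n = ⌈−ln(1 − rB₀/P)/ln(1+r)⌉ = ⌈51.311⌉ = 52 payments; the last is $23.70.
Total paid = 51·$76.00 + $23.70 = $3,899.70.
Total interest = total paid − principal = $3,899.70 − $3,260.00 = $639.70.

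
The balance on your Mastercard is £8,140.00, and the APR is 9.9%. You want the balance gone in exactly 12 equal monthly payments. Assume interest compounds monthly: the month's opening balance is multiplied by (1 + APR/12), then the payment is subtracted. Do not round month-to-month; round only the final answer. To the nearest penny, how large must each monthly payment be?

Monthly rate r = 9.9%/12 = 0.825% = 0.00825.
Level-payment amortization: P = B₀·r / (1 − (1+r)^(−n)) = 8140.00·0.00825 / (1 − 1.00825^(−12)).
Denominator 1 − (1+r)^(−12) = 0.0938893564.
P = 67.155 / 0.0938893564 ≈ 715.26.

£715.26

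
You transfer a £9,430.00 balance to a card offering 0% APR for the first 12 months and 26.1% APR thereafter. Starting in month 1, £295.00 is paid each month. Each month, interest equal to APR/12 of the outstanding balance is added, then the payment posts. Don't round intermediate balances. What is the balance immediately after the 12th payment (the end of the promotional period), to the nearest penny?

Promo months 1–12 at r₀ = 0%/12 = 0; months 13+ at r₁ = 26.1%/12 = 0.02175.
After month 12 (no interest yet): B = £9,430.00 − 12·£295.00 = £5,890.00.

£5,890.00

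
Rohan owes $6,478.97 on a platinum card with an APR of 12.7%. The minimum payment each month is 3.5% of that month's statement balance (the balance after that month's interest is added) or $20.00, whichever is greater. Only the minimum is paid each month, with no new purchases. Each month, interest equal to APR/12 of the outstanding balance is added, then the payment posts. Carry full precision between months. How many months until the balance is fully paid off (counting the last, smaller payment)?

Monthly rate r = 12.7%/12 = 1.05833% = 0.0105833.
While 3.5% of the post-interest balance exceeds $20.00, each month B ← (B·(1+r))·(1 − 0.035), i.e. B shrinks by the factor (1+r)·0.965 = 0.97521.
This holds for months 1–98. Entering month 99 the balance is $553.67; 3.5% of the post-interest balance is now below $20.00, so the flat $20.00 minimum applies from here.
From month 99 a fixed $20.00 at rate r clears $553.67 in 33 more payments. Total: 98 + 33 = 131 months.

131 months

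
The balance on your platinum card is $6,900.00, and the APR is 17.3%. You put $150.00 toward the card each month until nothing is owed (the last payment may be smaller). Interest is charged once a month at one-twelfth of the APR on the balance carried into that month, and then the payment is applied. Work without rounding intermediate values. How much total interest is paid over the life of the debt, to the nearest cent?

$4,503.41

Monthly rate r = 17.3%/12 = 1.44167% = 0.0144167.
Payoff takes n = ⌈−ln(1 − rB₀/P)/ln(1+r)⌉ = ⌈76.023⌉ = 77 payments; the last is $3.41.
Total paid = 76·$150.00 + $3.41 = $11,403.41.
Total interest = total paid − principal = $11,403.41 − $6,900.00 = $4,503.41.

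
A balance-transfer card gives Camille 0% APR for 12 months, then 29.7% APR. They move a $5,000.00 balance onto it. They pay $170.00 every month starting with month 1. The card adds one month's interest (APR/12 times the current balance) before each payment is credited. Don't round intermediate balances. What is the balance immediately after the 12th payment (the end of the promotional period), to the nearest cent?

Promo months 1–12 at r₀ = 0%/12 = 0; months 13+ at r₁ = 29.7%/12 = 0.02475.
After month 12 (no interest yet): B = $5,000.00 − 12·$170.00 = $2,960.00.

$2,960.00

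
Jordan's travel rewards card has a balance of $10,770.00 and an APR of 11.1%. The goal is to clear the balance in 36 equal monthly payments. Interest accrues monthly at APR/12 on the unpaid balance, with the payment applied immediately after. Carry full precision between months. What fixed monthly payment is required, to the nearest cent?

Monthly rate r = 11.1%/12 = 0.925% = 0.00925.
Level-payment amortization: P = B₀·r / (1 − (1+r)^(−n)) = 10770.00·0.00925 / (1 − 1.00925^(−36)).
Denominator 1 − (1+r)^(−36) = 0.282131811.
P = 99.6225 / 0.282131811 ≈ 353.11.

$353.11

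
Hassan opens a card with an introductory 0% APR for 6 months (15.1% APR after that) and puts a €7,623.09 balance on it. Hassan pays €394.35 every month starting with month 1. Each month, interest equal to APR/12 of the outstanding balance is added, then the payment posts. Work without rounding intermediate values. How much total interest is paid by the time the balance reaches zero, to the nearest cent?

Promo months 1–6 at r₀ = 0%/12 = 0; months 7+ at r₁ = 15.1%/12 = 0.0125833.
After month 6 (no interest yet): B = €7,623.09 − 6·€394.35 = €5,256.99.
Then at r₁ with €394.35/mo: n₂ = −ln(1 − r₁·B/P)/ln(1+r₁) ≈ 14.68 → 15 more payments.
Total paid = 20·€394.35 + €270.15 = €8,157.15; interest = €8,157.15 − €7,623.09 = €534.06.

€534.06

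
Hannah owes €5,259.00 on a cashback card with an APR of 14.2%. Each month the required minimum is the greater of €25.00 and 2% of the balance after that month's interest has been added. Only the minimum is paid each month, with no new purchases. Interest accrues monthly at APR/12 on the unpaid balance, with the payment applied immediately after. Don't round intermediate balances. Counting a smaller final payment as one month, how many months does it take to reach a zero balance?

Monthly rate r = 14.2%/12 = 1.18333% = 0.0118333.
While 2% of the post-interest balance exceeds €25.00, each month B ← (B·(1+r))·(1 − 0.02), i.e. B shrinks by the factor (1+r)·0.98 = 0.9916.
This holds for months 1–172. Entering month 173 the balance is €1,231.78; 2% of the post-interest balance is now below €25.00, so the flat €25.00 minimum applies from here.
From month 173 a fixed €25.00 at rate r clears €1,231.78 in 75 more payments. Total: 172 + 75 = 247 months.

247 months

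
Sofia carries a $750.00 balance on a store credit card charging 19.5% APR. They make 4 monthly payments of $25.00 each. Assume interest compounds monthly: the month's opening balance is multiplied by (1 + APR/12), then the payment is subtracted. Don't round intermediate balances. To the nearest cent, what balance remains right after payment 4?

$697.49

Monthly rate r = 19.5%/12 = 1.625% = 0.01625.
Each month: B ← B·(1+r) − $25.00.
Month 1: interest $12.19; balance after payment $737.19.
Month 2: interest $11.98; balance after payment $724.17.
Month 3: interest $11.77; balance after payment $710.93.
Month 4: interest $11.55; balance after payment $697.49.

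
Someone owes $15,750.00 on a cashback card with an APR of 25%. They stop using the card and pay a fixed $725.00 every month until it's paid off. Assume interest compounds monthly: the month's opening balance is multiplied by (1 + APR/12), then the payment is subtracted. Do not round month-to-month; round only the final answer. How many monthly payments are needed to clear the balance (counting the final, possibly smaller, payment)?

30 payments

Monthly rate r = 25%/12 = 2.08333% = 0.0208333.
Recurrence: B ← B·(1+r) − $725.00.
Month 1: interest $328.12; balance after payment $15,353.12.
Month 2: interest $319.86; balance after payment $14,947.98.
Closed form: n = −ln(1 − rB₀/P)/ln(1+r) = −ln(0.54741)/ln(1.02083) ≈ 29.223, so the balance reaches zero during payment 30.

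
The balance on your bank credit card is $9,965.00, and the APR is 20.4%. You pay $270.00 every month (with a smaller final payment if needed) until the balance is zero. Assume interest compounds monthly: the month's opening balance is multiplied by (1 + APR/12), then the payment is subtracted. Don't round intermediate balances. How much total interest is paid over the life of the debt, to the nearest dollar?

Monthly rate r = 20.4%/12 = 1.7% = 0.017.
Payoff takes n = ⌈−ln(1 − rB₀/P)/ln(1+r)⌉ = ⌈58.570⌉ = 59 payments; the last is $154.43.
Total paid = 58·$270.00 + $154.43 = $15,814.43.
Total interest = total paid − principal = $15,814.43 − $9,965.00 = $5,849.43.

$5,849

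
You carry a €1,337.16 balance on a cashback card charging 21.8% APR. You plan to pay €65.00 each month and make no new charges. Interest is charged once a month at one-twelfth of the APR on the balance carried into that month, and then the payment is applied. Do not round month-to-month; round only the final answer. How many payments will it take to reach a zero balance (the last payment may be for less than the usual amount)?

Monthly rate r = 21.8%/12 = 1.81667% = 0.0181667.
Recurrence: B ← B·(1+r) − €65.00.
Month 1: interest €24.29; balance after payment €1,296.45.
Month 2: interest €23.55; balance after payment €1,255.00.
Closed form: n = −ln(1 − rB₀/P)/ln(1+r) = −ln(0.62628)/ln(1.01817) ≈ 25.992, so the balance reaches zero during payment 26.

26 months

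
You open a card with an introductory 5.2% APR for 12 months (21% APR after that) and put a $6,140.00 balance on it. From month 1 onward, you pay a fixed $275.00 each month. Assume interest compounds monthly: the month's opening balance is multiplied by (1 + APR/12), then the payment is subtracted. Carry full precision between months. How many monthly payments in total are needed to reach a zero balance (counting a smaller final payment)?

Promo months 1–12 at r₀ = 5.2%/12 = 0.00433333; months 13+ at r₁ = 21%/12 = 0.0175.
After month 12: iterate B ← B·(1+r₀) − $275.00 for 12 months → $3,087.20.
Then at r₁ with $275.00/mo: n₂ = −ln(1 − r₁·B/P)/ln(1+r₁) ≈ 12.61 → 13 more payments.

25 months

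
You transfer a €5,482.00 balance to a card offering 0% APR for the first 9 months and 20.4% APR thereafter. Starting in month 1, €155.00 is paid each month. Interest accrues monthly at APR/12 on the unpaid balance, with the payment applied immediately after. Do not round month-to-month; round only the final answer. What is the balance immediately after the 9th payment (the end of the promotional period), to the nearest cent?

€4,087.00

Promo months 1–9 at r₀ = 0%/12 = 0; months 10+ at r₁ = 20.4%/12 = 0.017.
After month 9 (no interest yet): B = €5,482.00 − 9·€155.00 = €4,087.00.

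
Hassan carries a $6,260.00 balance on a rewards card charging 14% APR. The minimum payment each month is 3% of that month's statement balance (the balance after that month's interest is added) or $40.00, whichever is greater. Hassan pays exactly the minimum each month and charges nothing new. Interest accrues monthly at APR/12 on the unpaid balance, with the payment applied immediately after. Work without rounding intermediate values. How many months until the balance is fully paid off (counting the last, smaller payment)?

125 months

Monthly rate r = 14%/12 = 1.16667% = 0.0116667.
While 3% of the post-interest balance exceeds $40.00, each month B ← (B·(1+r))·(1 − 0.03), i.e. B shrinks by the factor (1+r)·0.97 = 0.98132.
This holds for months 1–83. Entering month 84 the balance is $1,308.39; 3% of the post-interest balance is now below $40.00, so the flat $40.00 minimum applies from here.
From month 84 a fixed $40.00 at rate r clears $1,308.39 in 42 more payments. Total: 83 + 42 = 125 months.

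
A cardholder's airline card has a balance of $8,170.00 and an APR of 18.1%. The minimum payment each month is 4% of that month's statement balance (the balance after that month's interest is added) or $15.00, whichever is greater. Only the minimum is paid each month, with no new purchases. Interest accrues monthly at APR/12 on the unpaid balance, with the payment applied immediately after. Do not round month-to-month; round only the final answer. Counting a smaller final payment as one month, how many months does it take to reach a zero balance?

151 months

Monthly rate r = 18.1%/12 = 1.50833% = 0.0150833.
While 4% of the post-interest balance exceeds $15.00, each month B ← (B·(1+r))·(1 − 0.04), i.e. B shrinks by the factor (1+r)·0.96 = 0.97448.
This holds for months 1–120. Entering month 121 the balance is $367.26; 4% of the post-interest balance is now below $15.00, so the flat $15.00 minimum applies from here.
From month 121 a fixed $15.00 at rate r clears $367.26 in 31 more payments. Total: 120 + 31 = 151 months.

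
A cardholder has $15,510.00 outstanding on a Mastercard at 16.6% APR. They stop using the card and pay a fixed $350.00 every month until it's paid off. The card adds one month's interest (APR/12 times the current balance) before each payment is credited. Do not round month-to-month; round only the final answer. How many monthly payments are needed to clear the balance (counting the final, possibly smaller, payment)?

70 months

Monthly rate r = 16.6%/12 = 1.38333% = 0.0138333.
Recurrence: B ← B·(1+r) − $350.00.
Month 1: interest $214.56; balance after payment $15,374.56.
Month 2: interest $212.68; balance after payment $15,237.24.
Closed form: n = −ln(1 − rB₀/P)/ln(1+r) = −ln(0.38699)/ln(1.01383) ≈ 69.103, so the balance reaches zero during payment 70.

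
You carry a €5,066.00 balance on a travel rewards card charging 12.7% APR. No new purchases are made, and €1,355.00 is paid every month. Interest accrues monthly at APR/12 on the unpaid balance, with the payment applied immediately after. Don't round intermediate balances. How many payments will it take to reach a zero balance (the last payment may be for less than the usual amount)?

Monthly rate r = 12.7%/12 = 1.05833% = 0.0105833.
Recurrence: B ← B·(1+r) − €1,355.00.
Month 1: interest €53.62; balance after payment €3,764.62.
Month 2: interest €39.84; balance after payment €2,449.46.
Month 3: interest €25.92; balance after payment €1,120.38.
Month 4: interest €11.86; balance after payment €0.00.

4 months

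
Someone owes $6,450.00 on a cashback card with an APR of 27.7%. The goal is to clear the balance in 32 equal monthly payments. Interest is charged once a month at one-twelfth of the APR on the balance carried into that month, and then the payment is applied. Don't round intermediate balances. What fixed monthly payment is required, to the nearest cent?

Monthly rate r = 27.7%/12 = 2.30833% = 0.0230833.
Level-payment amortization: P = B₀·r / (1 − (1+r)^(−n)) = 6450.00·0.0230833 / (1 − 1.02308^(−32)).
Denominator 1 − (1+r)^(−32) = 0.518221199.
P = 148.888 / 0.518221199 ≈ 287.30.

$287.30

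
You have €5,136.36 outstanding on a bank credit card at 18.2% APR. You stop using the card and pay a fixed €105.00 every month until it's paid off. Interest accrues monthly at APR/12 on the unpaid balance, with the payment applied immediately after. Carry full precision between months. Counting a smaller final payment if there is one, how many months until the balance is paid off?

Monthly rate r = 18.2%/12 = 1.51667% = 0.0151667.
Recurrence: B ← B·(1+r) − €105.00.
Month 1: interest €77.90; balance after payment €5,109.26.
Month 2: interest €77.49; balance after payment €5,081.75.
Closed form: n = −ln(1 − rB₀/P)/ln(1+r) = −ln(0.25808)/ln(1.01517) ≈ 89.982, so the balance reaches zero during payment 90.

90 months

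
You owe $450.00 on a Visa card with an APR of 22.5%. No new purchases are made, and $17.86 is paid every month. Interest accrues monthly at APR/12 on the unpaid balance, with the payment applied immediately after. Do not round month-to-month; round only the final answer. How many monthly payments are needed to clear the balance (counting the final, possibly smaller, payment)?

Monthly rate r = 22.5%/12 = 1.875% = 0.01875.
Recurrence: B ← B·(1+r) − $17.86.
Month 1: interest $8.44; balance after payment $440.58.
Month 2: interest $8.26; balance after payment $430.98.
Closed form: n = −ln(1 − rB₀/P)/ln(1+r) = −ln(0.52758)/ln(1.01875) ≈ 34.423, so the balance reaches zero during payment 35.

35 months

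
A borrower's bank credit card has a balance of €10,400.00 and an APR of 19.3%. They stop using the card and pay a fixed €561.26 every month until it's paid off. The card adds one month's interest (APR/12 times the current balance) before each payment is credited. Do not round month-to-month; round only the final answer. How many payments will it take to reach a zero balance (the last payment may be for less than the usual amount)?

23 months

Monthly rate r = 19.3%/12 = 1.60833% = 0.0160833.
Recurrence: B ← B·(1+r) − €561.26.
Month 1: interest €167.27; balance after payment €10,006.01.
Month 2: interest €160.93; balance after payment €9,605.68.
Closed form: n = −ln(1 − rB₀/P)/ln(1+r) = −ln(0.70198)/ln(1.01608) ≈ 22.178, so the balance reaches zero during payment 23.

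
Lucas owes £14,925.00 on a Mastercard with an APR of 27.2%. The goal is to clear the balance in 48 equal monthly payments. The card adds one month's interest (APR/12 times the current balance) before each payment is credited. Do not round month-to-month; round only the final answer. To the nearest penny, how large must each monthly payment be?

Monthly rate r = 27.2%/12 = 2.26667% = 0.0226667.
Level-payment amortization: P = B₀·r / (1 − (1+r)^(−n)) = 14925.00·0.0226667 / (1 − 1.02267^(−48)).
Denominator 1 − (1+r)^(−48) = 0.658993095.
P = 338.3 / 0.658993095 ≈ 513.36.

£513.36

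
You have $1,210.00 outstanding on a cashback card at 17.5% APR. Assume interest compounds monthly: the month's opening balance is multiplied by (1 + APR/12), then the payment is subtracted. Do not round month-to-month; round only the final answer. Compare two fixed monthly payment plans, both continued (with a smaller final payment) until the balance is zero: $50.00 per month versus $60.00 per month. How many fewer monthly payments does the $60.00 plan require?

Monthly rate r = 17.5%/12 = 1.45833% = 0.0145833.
At $50.00/mo: n = ⌈−ln(1 − rB₀/P)/ln(1+r)⌉ = 31 payments (last $3.27); total interest = total paid − $1,210.00 = $293.27.
At $60.00/mo: 25 payments (last $3.36); total interest $233.36.
Payments saved = 31 − 25 = 6.

6 fewer payments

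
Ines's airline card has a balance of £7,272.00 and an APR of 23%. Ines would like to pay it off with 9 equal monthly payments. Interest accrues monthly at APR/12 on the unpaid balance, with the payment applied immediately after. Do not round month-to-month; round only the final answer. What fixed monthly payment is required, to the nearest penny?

Monthly rate r = 23%/12 = 1.91667% = 0.0191667.
Level-payment amortization: P = B₀·r / (1 − (1+r)^(−n)) = 7272.00·0.0191667 / (1 − 1.01917^(−9)).
Denominator 1 − (1+r)^(−9) = 0.157066913.
P = 139.38 / 0.157066913 ≈ 887.39.

£887.39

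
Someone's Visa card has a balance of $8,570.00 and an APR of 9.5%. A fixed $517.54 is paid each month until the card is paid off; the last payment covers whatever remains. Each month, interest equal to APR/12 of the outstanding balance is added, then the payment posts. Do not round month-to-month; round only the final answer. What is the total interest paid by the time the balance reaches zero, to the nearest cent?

Monthly rate r = 9.5%/12 = 0.791667% = 0.00791667.
Payoff takes n = ⌈−ln(1 − rB₀/P)/ln(1+r)⌉ = ⌈17.820⌉ = 18 payments; the last is $424.66.
Total paid = 17·$517.54 + $424.66 = $9,222.84.
Total interest = total paid − principal = $9,222.84 − $8,570.00 = $652.84.

$652.84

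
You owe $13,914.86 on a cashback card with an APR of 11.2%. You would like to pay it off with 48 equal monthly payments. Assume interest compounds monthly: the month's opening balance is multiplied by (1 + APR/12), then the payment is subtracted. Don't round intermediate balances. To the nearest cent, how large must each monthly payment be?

$360.99

Monthly rate r = 11.2%/12 = 0.933333% = 0.00933333.
Level-payment amortization: P = B₀·r / (1 − (1+r)^(−n)) = 13914.86·0.00933333 / (1 − 1.00933^(−48)).
Denominator 1 − (1+r)^(−48) = 0.359766453.
P = 129.872 / 0.359766453 ≈ 360.99.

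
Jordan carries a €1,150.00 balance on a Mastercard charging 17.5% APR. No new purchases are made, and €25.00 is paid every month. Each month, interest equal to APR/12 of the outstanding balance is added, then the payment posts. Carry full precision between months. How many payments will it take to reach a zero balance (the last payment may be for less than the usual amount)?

Monthly rate r = 17.5%/12 = 1.45833% = 0.0145833.
Recurrence: B ← B·(1+r) − €25.00.
Month 1: interest €16.77; balance after payment €1,141.77.
Month 2: interest €16.65; balance after payment €1,133.42.
Closed form: n = −ln(1 − rB₀/P)/ln(1+r) = −ln(0.32917)/ln(1.01458) ≈ 76.750, so the balance reaches zero during payment 77.

77 payments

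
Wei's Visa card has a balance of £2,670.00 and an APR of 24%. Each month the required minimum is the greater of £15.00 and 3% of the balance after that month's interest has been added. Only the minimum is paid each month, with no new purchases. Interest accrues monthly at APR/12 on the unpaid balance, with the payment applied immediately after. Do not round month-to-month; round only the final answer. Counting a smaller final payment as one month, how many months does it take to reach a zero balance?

213 months

Monthly rate r = 24%/12 = 2% = 0.02.
While 3% of the post-interest balance exceeds £15.00, each month B ← (B·(1+r))·(1 − 0.03), i.e. B shrinks by the factor (1+r)·0.97 = 0.9894.
This holds for months 1–160. Entering month 161 the balance is £485.31; 3% of the post-interest balance is now below £15.00, so the flat £15.00 minimum applies from here.
From month 161 a fixed £15.00 at rate r clears £485.31 in 53 more payments. Total: 160 + 53 = 213 months.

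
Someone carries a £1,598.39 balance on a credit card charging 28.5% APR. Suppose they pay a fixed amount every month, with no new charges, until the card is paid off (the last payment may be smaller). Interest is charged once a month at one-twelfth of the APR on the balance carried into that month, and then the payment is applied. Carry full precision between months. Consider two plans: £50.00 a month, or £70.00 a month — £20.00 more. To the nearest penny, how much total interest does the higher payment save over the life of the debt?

Monthly rate r = 28.5%/12 = 2.375% = 0.02375.
At £50.00/mo: n = ⌈−ln(1 − rB₀/P)/ln(1+r)⌉ = 61 payments (last £33.35); total interest = total paid − £1,598.39 = £1,434.96.
At £70.00/mo: 34 payments (last £20.98); total interest £732.59.
Interest saved = £1,434.96 − £732.59 = £702.37.

£702.37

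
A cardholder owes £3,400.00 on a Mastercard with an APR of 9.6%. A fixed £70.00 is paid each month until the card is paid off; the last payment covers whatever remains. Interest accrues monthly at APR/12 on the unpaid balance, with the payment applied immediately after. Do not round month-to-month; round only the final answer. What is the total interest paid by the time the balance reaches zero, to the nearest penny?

Monthly rate r = 9.6%/12 = 0.8% = 0.008.
Payoff takes n = ⌈−ln(1 − rB₀/P)/ln(1+r)⌉ = ⌈61.740⌉ = 62 payments; the last is £51.87.
Total paid = 61·£70.00 + £51.87 = £4,321.87.
Total interest = total paid − principal = £4,321.87 − £3,400.00 = £921.87.

£921.87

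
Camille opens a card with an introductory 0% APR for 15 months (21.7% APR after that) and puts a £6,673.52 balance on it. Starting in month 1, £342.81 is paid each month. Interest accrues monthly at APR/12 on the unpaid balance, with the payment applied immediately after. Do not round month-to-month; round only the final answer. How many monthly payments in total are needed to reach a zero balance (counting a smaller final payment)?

20 payments

Promo months 1–15 at r₀ = 0%/12 = 0; months 16+ at r₁ = 21.7%/12 = 0.0180833.
After month 15 (no interest yet): B = £6,673.52 − 15·£342.81 = £1,531.37.
Then at r₁ with £342.81/mo: n₂ = −ln(1 − r₁·B/P)/ln(1+r₁) ≈ 4.70 → 5 more payments.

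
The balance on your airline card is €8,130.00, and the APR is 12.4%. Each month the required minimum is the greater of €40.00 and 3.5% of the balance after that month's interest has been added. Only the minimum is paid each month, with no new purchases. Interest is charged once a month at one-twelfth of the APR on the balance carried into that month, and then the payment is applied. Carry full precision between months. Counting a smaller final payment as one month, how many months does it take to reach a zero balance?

Monthly rate r = 12.4%/12 = 1.03333% = 0.0103333.
While 3.5% of the post-interest balance exceeds €40.00, each month B ← (B·(1+r))·(1 − 0.035), i.e. B shrinks by the factor (1+r)·0.965 = 0.97497.
This holds for months 1–78. Entering month 79 the balance is €1,125.81; 3.5% of the post-interest balance is now below €40.00, so the flat €40.00 minimum applies from here.
From month 79 a fixed €40.00 at rate r clears €1,125.81 in 34 more payments. Total: 78 + 34 = 112 months.

112 months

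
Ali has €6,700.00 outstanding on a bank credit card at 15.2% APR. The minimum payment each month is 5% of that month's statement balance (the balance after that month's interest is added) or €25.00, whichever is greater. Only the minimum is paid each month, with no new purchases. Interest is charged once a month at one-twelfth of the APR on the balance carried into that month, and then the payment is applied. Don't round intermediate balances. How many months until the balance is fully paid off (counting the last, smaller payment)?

Monthly rate r = 15.2%/12 = 1.26667% = 0.0126667.
While 5% of the post-interest balance exceeds €25.00, each month B ← (B·(1+r))·(1 − 0.05), i.e. B shrinks by the factor (1+r)·0.95 = 0.96203.
This holds for months 1–68. Entering month 69 the balance is €481.95; 5% of the post-interest balance is now below €25.00, so the flat €25.00 minimum applies from here.
From month 69 a fixed €25.00 at rate r clears €481.95 in 23 more payments. Total: 68 + 23 = 91 months.

91 months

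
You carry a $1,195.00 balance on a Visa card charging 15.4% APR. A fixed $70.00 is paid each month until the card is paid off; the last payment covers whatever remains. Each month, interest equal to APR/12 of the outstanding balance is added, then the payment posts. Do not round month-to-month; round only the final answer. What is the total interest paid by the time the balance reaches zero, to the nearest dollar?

$163

Monthly rate r = 15.4%/12 = 1.28333% = 0.0128333.
Payoff takes n = ⌈−ln(1 − rB₀/P)/ln(1+r)⌉ = ⌈19.392⌉ = 20 payments; the last is $27.58.
Total paid = 19·$70.00 + $27.58 = $1,357.58.
Total interest = total paid − principal = $1,357.58 − $1,195.00 = $162.58.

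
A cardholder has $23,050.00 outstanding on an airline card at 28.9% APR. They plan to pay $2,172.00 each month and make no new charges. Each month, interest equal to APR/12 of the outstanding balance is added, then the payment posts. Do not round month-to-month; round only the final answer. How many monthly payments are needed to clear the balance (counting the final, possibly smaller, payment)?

13 payments

Monthly rate r = 28.9%/12 = 2.40833% = 0.0240833.
Recurrence: B ← B·(1+r) − $2,172.00.
Month 1: interest $555.12; balance after payment $21,433.12.
Month 2: interest $516.18; balance after payment $19,777.30.
Closed form: n = −ln(1 − rB₀/P)/ln(1+r) = −ln(0.74442)/ln(1.02408) ≈ 12.402, so the balance reaches zero during payment 13.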